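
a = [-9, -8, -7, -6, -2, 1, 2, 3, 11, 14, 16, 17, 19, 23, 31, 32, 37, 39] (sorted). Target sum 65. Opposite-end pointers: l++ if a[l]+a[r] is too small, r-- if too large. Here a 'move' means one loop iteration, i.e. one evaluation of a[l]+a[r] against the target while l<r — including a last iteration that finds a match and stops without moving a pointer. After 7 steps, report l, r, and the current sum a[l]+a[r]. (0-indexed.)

[0,17] -9+39=30 <65 → l++
[1,17] -8+39=31 <65 → l++
[2,17] -7+39=32 <65 → l++
[3,17] -6+39=33 <65 → l++
[4,17] -2+39=37 <65 → l++
[5,17] 1+39=40 <65 → l++
[6,17] 2+39=41 <65 → l++

l=7, r=17, sum=42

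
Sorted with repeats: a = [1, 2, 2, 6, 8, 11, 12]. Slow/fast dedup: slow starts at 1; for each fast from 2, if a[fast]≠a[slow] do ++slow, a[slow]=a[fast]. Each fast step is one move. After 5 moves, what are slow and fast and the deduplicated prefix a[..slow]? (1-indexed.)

(s=1,f=2) a[fast]=2≠a[slow]=1 write a[2]=2 → slow++,fast++
(s=2,f=3) a[fast]=2=a[slow] dup → fast++
(s=2,f=4) a[fast]=6≠a[slow]=2 write a[3]=6 → slow++,fast++
(s=3,f=5) a[fast]=8≠a[slow]=6 write a[4]=8 → slow++,fast++
(s=4,f=6) a[fast]=11≠a[slow]=8 write a[5]=11 → slow++,fast++

slow=5, fast=7, prefix=[1, 2, 6, 8, 11]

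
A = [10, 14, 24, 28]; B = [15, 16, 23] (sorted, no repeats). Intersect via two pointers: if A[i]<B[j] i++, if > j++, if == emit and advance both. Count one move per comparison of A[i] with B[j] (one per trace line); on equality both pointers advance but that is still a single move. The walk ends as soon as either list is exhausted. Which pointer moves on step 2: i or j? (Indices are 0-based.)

i

[i=0,j=0] 10<15 → i++
[i=1,j=0] 14<15 → i++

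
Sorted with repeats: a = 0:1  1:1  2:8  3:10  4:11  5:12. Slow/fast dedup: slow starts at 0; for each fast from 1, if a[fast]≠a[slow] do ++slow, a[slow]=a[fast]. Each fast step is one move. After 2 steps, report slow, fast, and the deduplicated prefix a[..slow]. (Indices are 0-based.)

slow=0 fast=1: a[fast]=1=a[slow] dup, fast++
slow=0 fast=2: a[fast]=8≠a[slow]=1 write a[1]=8, slow++,fast++

slow=1, fast=3, prefix=[1, 8]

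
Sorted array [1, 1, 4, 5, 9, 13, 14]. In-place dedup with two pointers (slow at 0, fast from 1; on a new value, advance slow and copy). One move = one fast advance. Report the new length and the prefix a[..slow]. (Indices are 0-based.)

length 6; prefix = [1, 4, 5, 9, 13, 14]

(s=0,f=1) a[fast]=1=a[slow] dup → fast++
(s=0,f=2) a[fast]=4≠a[slow]=1 write a[1]=4 → slow++,fast++
(s=1,f=3) a[fast]=5≠a[slow]=4 write a[2]=5 → slow++,fast++
(s=2,f=4) a[fast]=9≠a[slow]=5 write a[3]=9 → slow++,fast++
(s=3,f=5) a[fast]=13≠a[slow]=9 write a[4]=13 → slow++,fast++
(s=4,f=6) a[fast]=14≠a[slow]=13 write a[5]=14 → slow++,fast++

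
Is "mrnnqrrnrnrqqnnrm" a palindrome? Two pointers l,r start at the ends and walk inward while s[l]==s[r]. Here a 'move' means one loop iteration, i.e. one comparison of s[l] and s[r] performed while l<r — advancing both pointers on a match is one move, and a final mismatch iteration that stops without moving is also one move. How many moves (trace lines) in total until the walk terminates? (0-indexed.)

[0,16] 'm'=='m' → l++,r--
[1,15] 'r'=='r' → l++,r--
[2,14] 'n'=='n' → l++,r--
[3,13] 'n'=='n' → l++,r--
[4,12] 'q'=='q' → l++,r--
[5,11] 'r'!='q' → stop

6 moves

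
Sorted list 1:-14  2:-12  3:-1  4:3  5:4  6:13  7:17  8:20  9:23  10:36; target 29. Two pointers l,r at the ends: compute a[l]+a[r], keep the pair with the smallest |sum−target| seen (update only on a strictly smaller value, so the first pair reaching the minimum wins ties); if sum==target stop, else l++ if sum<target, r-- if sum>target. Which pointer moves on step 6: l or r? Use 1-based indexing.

[1,10] -14+36=22 d=7 * → l++
[2,10] -12+36=24 d=5 * → l++
[3,10] -1+36=35 d=6 → r--
[3,9] -1+23=22 d=7 → l++
[4,9] 3+23=26 d=3 * → l++
[5,9] 4+23=27 d=2 * → l++

l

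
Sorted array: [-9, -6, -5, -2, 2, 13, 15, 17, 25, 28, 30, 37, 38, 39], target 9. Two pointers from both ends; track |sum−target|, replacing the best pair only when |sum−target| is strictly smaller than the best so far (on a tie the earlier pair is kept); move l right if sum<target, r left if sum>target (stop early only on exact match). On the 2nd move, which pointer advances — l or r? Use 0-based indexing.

r

[0,13] -9+39=30 d=21 * → r--
[0,12] -9+38=29 d=20 * → r--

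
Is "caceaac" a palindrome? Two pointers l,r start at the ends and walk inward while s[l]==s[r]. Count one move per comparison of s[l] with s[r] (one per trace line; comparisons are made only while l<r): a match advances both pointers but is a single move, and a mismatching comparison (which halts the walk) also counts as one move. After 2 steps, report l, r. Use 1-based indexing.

l=3, r=5

[1,7] 'c'=='c' → l++,r--
[2,6] 'a'=='a' → l++,r--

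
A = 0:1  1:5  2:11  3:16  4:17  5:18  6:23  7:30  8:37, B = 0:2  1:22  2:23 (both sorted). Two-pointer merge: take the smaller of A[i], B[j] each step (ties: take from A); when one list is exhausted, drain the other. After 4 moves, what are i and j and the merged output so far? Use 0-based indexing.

i=3, j=1, merged so far=[1, 2, 5, 11]

[i=0,j=0] A[i]=1<=B[j]=2 take 1 → i++
[i=1,j=0] A[i]=5>B[j]=2 take 2 → j++
[i=1,j=1] A[i]=5<=B[j]=22 take 5 → i++
[i=2,j=1] A[i]=11<=B[j]=22 take 11 → i++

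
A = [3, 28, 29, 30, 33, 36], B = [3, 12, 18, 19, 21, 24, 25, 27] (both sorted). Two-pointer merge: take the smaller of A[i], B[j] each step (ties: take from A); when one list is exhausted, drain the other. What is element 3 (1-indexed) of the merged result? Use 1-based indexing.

[i=1,j=1] A[i]=3<=B[j]=3 take 3 → i++
[i=2,j=1] A[i]=28>B[j]=3 take 3 → j++
[i=2,j=2] A[i]=28>B[j]=12 take 12 → j++
[i=2,j=3] A[i]=28>B[j]=18 take 18 → j++
[i=2,j=4] A[i]=28>B[j]=19 take 19 → j++
[i=2,j=5] A[i]=28>B[j]=21 take 21 → j++
[i=2,j=6] A[i]=28>B[j]=24 take 24 → j++
[i=2,j=7] A[i]=28>B[j]=25 take 25 → j++
[i=2,j=8] A[i]=28>B[j]=27 take 27 → j++
[i=2,j=9] B done, take A[i]=28 → i++
[i=3,j=9] B done, take A[i]=29 → i++
[i=4,j=9] B done, take A[i]=30 → i++
[i=5,j=9] B done, take A[i]=33 → i++
[i=6,j=9] B done, take A[i]=36 → i++

merged[3] = 12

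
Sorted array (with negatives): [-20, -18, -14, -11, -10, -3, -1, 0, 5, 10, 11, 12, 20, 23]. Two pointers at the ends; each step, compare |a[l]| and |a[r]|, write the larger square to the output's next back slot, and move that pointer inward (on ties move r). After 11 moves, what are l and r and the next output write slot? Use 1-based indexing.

l=6, r=8, next write slot=3

l=1 r=14: |-20|<=|23| out[14]=529, r--
l=1 r=13: |-20|<=|20| out[13]=400, r--
l=1 r=12: |-20|>|12| out[12]=400, l++
l=2 r=12: |-18|>|12| out[11]=324, l++
l=3 r=12: |-14|>|12| out[10]=196, l++
l=4 r=12: |-11|<=|12| out[9]=144, r--
l=4 r=11: |-11|<=|11| out[8]=121, r--
l=4 r=10: |-11|>|10| out[7]=121, l++
l=5 r=10: |-10|<=|10| out[6]=100, r--
l=5 r=9: |-10|>|5| out[5]=100, l++
l=6 r=9: |-3|<=|5| out[4]=25, r--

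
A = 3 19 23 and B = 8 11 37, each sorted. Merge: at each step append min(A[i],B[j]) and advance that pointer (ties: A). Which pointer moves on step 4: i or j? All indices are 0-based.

[i=0,j=0] A[i]=3<=B[j]=8 take 3 → i++
[i=1,j=0] A[i]=19>B[j]=8 take 8 → j++
[i=1,j=1] A[i]=19>B[j]=11 take 11 → j++
[i=1,j=2] A[i]=19<=B[j]=37 take 19 → i++

i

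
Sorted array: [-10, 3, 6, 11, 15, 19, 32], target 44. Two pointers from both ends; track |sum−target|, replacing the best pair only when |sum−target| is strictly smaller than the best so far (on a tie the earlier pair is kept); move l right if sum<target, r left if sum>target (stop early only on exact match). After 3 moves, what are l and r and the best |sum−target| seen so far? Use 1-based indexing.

l=1 r=7: -10+32=22 d=22 *, l++
l=2 r=7: 3+32=35 d=9 *, l++
l=3 r=7: 6+32=38 d=6 *, l++

l=4, r=7, best |Δ|=6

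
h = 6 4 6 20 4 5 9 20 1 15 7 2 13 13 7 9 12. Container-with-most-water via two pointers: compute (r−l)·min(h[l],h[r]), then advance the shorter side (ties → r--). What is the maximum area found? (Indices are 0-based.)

[0,16] min(6,12)*16=96 best=96 * → l++
[1,16] min(4,12)*15=60 best=96 → l++
[2,16] min(6,12)*14=84 best=96 → l++
[3,16] min(20,12)*13=156 best=156 * → r--
[3,15] min(20,9)*12=108 best=156 → r--
[3,14] min(20,7)*11=77 best=156 → r--
[3,13] min(20,13)*10=130 best=156 → r--
[3,12] min(20,13)*9=117 best=156 → r--
[3,11] min(20,2)*8=16 best=156 → r--
[3,10] min(20,7)*7=49 best=156 → r--
[3,9] min(20,15)*6=90 best=156 → r--
[3,8] min(20,1)*5=5 best=156 → r--
[3,7] min(20,20)*4=80 best=156 → r--
[3,6] min(20,9)*3=27 best=156 → r--
[3,5] min(20,5)*2=10 best=156 → r--
[3,4] min(20,4)*1=4 best=156 → r--

max area = 156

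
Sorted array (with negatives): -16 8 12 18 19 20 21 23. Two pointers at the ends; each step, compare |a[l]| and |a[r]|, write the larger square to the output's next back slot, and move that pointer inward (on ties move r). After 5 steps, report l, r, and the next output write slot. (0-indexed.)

[0,7] |-16|<=|23| out[7]=529 → r--
[0,6] |-16|<=|21| out[6]=441 → r--
[0,5] |-16|<=|20| out[5]=400 → r--
[0,4] |-16|<=|19| out[4]=361 → r--
[0,3] |-16|<=|18| out[3]=324 → r--

l=0, r=2, next write slot=2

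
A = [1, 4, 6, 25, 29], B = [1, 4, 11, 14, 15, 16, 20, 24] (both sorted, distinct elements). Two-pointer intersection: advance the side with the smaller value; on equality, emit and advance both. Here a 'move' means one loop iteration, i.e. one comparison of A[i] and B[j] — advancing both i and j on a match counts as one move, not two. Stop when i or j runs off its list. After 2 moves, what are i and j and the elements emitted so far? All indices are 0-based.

[i=0,j=0] 1==1 emit → i++,j++
[i=1,j=1] 4==4 emit → i++,j++

i=2, j=2, emitted=[1, 4]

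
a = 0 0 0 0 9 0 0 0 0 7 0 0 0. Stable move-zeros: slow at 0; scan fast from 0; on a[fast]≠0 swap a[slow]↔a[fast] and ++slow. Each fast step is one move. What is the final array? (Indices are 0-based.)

(s=0,f=0) a[fast]=0 → fast++
(s=0,f=1) a[fast]=0 → fast++
(s=0,f=2) a[fast]=0 → fast++
(s=0,f=3) a[fast]=0 → fast++
(s=0,f=4) a[fast]=9≠0 swap→a[0]=9 → slow++,fast++
(s=1,f=5) a[fast]=0 → fast++
(s=1,f=6) a[fast]=0 → fast++
(s=1,f=7) a[fast]=0 → fast++
(s=1,f=8) a[fast]=0 → fast++
(s=1,f=9) a[fast]=7≠0 swap→a[1]=7 → slow++,fast++
(s=2,f=10) a[fast]=0 → fast++
(s=2,f=11) a[fast]=0 → fast++
(s=2,f=12) a[fast]=0 → fast++

[9, 7, 0, 0, 0, 0, 0, 0, 0, 0, 0, 0, 0]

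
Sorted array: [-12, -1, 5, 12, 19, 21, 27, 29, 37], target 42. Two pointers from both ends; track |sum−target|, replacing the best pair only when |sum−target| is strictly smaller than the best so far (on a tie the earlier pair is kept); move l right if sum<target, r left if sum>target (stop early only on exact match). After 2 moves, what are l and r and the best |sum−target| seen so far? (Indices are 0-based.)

[0,8] -12+37=25 d=17 * → l++
[1,8] -1+37=36 d=6 * → l++

l=2, r=8, best |Δ|=6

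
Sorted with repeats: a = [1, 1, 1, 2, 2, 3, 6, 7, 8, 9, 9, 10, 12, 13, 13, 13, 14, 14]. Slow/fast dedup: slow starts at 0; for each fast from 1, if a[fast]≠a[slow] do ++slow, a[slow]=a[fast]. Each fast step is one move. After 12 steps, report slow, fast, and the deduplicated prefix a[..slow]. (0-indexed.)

(s=0,f=1) a[fast]=1=a[slow] dup → fast++
(s=0,f=2) a[fast]=1=a[slow] dup → fast++
(s=0,f=3) a[fast]=2≠a[slow]=1 write a[1]=2 → slow++,fast++
(s=1,f=4) a[fast]=2=a[slow] dup → fast++
(s=1,f=5) a[fast]=3≠a[slow]=2 write a[2]=3 → slow++,fast++
(s=2,f=6) a[fast]=6≠a[slow]=3 write a[3]=6 → slow++,fast++
(s=3,f=7) a[fast]=7≠a[slow]=6 write a[4]=7 → slow++,fast++
(s=4,f=8) a[fast]=8≠a[slow]=7 write a[5]=8 → slow++,fast++
(s=5,f=9) a[fast]=9≠a[slow]=8 write a[6]=9 → slow++,fast++
(s=6,f=10) a[fast]=9=a[slow] dup → fast++
(s=6,f=11) a[fast]=10≠a[slow]=9 write a[7]=10 → slow++,fast++
(s=7,f=12) a[fast]=12≠a[slow]=10 write a[8]=12 → slow++,fast++

slow=8, fast=13, prefix=[1, 2, 3, 6, 7, 8, 9, 10, 12]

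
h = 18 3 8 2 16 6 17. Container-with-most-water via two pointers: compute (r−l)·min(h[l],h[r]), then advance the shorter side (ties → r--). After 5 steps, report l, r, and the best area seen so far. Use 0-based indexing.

l=0 r=6: min(18,17)*6=102 best=102 *, r--
l=0 r=5: min(18,6)*5=30 best=102, r--
l=0 r=4: min(18,16)*4=64 best=102, r--
l=0 r=3: min(18,2)*3=6 best=102, r--
l=0 r=2: min(18,8)*2=16 best=102, r--

l=0, r=1, best area=102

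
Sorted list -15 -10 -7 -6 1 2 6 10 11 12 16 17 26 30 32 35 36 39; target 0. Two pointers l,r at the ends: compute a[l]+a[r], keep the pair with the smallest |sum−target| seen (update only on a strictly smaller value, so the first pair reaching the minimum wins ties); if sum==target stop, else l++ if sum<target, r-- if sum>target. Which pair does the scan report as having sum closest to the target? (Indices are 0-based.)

l=0 r=17: -15+39=24 d=24 *, r--
l=0 r=16: -15+36=21 d=21 *, r--
l=0 r=15: -15+35=20 d=20 *, r--
l=0 r=14: -15+32=17 d=17 *, r--
l=0 r=13: -15+30=15 d=15 *, r--
l=0 r=12: -15+26=11 d=11 *, r--
l=0 r=11: -15+17=2 d=2 *, r--
l=0 r=10: -15+16=1 d=1 *, r--
l=0 r=9: -15+12=-3 d=3, l++
l=1 r=9: -10+12=2 d=2, r--
l=1 r=8: -10+11=1 d=1, r--
l=1 r=7: -10+10=0 d=0 *, stop

pair (-10, 10) with sum 0 (|Δ|=0)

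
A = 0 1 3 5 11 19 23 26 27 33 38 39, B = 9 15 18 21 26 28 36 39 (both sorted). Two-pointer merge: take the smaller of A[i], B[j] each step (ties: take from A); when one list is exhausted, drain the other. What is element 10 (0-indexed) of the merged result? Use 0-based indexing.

i=0 j=0: A[i]=0<=B[j]=9 take 0, i++
i=1 j=0: A[i]=1<=B[j]=9 take 1, i++
i=2 j=0: A[i]=3<=B[j]=9 take 3, i++
i=3 j=0: A[i]=5<=B[j]=9 take 5, i++
i=4 j=0: A[i]=11>B[j]=9 take 9, j++
i=4 j=1: A[i]=11<=B[j]=15 take 11, i++
i=5 j=1: A[i]=19>B[j]=15 take 15, j++
i=5 j=2: A[i]=19>B[j]=18 take 18, j++
i=5 j=3: A[i]=19<=B[j]=21 take 19, i++
i=6 j=3: A[i]=23>B[j]=21 take 21, j++
i=6 j=4: A[i]=23<=B[j]=26 take 23, i++
i=7 j=4: A[i]=26<=B[j]=26 take 26, i++
i=8 j=4: A[i]=27>B[j]=26 take 26, j++
i=8 j=5: A[i]=27<=B[j]=28 take 27, i++
i=9 j=5: A[i]=33>B[j]=28 take 28, j++
i=9 j=6: A[i]=33<=B[j]=36 take 33, i++
i=10 j=6: A[i]=38>B[j]=36 take 36, j++
i=10 j=7: A[i]=38<=B[j]=39 take 38, i++
i=11 j=7: A[i]=39<=B[j]=39 take 39, i++
i=12 j=7: A done, take B[j]=39, j++

merged[10] = 23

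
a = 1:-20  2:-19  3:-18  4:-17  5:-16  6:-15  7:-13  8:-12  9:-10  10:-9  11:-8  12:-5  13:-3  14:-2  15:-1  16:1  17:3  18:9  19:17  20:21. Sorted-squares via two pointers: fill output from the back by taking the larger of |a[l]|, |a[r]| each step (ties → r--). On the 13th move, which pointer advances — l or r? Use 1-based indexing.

l=1 r=20: |-20|<=|21| out[20]=441, r--
l=1 r=19: |-20|>|17| out[19]=400, l++
l=2 r=19: |-19|>|17| out[18]=361, l++
l=3 r=19: |-18|>|17| out[17]=324, l++
l=4 r=19: |-17|<=|17| out[16]=289, r--
l=4 r=18: |-17|>|9| out[15]=289, l++
l=5 r=18: |-16|>|9| out[14]=256, l++
l=6 r=18: |-15|>|9| out[13]=225, l++
l=7 r=18: |-13|>|9| out[12]=169, l++
l=8 r=18: |-12|>|9| out[11]=144, l++
l=9 r=18: |-10|>|9| out[10]=100, l++
l=10 r=18: |-9|<=|9| out[9]=81, r--
l=10 r=17: |-9|>|3| out[8]=81, l++

l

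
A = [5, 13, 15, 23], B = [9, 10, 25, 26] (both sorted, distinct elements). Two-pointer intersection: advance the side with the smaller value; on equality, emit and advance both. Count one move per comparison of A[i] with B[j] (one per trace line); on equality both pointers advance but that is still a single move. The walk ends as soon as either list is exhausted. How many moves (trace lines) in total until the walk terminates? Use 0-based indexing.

[i=0,j=0] 5<9 → i++
[i=1,j=0] 13>9 → j++
[i=1,j=1] 13>10 → j++
[i=1,j=2] 13<25 → i++
[i=2,j=2] 15<25 → i++
[i=3,j=2] 23<25 → i++

6 moves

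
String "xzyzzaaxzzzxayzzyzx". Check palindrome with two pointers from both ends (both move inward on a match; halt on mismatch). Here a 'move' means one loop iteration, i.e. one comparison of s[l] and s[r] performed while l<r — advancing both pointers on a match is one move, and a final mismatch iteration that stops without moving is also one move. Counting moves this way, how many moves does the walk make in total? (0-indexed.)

[0,18] 'x'=='x' → l++,r--
[1,17] 'z'=='z' → l++,r--
[2,16] 'y'=='y' → l++,r--
[3,15] 'z'=='z' → l++,r--
[4,14] 'z'=='z' → l++,r--
[5,13] 'a'!='y' → stop

6 moves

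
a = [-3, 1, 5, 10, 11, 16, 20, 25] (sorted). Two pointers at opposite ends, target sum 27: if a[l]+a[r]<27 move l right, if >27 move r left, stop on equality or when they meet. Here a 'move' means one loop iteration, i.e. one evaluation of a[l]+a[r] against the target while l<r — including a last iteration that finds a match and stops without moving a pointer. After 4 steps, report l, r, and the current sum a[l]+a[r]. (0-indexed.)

[0,7] -3+25=22 <27 → l++
[1,7] 1+25=26 <27 → l++
[2,7] 5+25=30 >27 → r--
[2,6] 5+20=25 <27 → l++

l=3, r=6, sum=30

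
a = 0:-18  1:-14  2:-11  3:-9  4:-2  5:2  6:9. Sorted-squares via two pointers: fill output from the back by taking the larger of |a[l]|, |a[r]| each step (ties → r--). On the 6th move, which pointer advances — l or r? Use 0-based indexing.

l=0 r=6: |-18|>|9| out[6]=324, l++
l=1 r=6: |-14|>|9| out[5]=196, l++
l=2 r=6: |-11|>|9| out[4]=121, l++
l=3 r=6: |-9|<=|9| out[3]=81, r--
l=3 r=5: |-9|>|2| out[2]=81, l++
l=4 r=5: |-2|<=|2| out[1]=4, r--

r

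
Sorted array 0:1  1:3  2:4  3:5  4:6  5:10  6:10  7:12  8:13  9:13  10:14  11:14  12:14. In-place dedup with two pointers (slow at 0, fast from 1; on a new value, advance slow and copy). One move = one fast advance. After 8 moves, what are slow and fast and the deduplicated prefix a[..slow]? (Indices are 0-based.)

slow=0 fast=1: a[fast]=3≠a[slow]=1 write a[1]=3, slow++,fast++
slow=1 fast=2: a[fast]=4≠a[slow]=3 write a[2]=4, slow++,fast++
slow=2 fast=3: a[fast]=5≠a[slow]=4 write a[3]=5, slow++,fast++
slow=3 fast=4: a[fast]=6≠a[slow]=5 write a[4]=6, slow++,fast++
slow=4 fast=5: a[fast]=10≠a[slow]=6 write a[5]=10, slow++,fast++
slow=5 fast=6: a[fast]=10=a[slow] dup, fast++
slow=5 fast=7: a[fast]=12≠a[slow]=10 write a[6]=12, slow++,fast++
slow=6 fast=8: a[fast]=13≠a[slow]=12 write a[7]=13, slow++,fast++

slow=7, fast=9, prefix=[1, 3, 4, 5, 6, 10, 12, 13]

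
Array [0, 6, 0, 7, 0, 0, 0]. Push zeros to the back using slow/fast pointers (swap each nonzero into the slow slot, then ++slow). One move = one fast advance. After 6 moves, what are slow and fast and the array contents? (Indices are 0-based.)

(s=0,f=0) a[fast]=0 → fast++
(s=0,f=1) a[fast]=6≠0 swap→a[0]=6 → slow++,fast++
(s=1,f=2) a[fast]=0 → fast++
(s=1,f=3) a[fast]=7≠0 swap→a[1]=7 → slow++,fast++
(s=2,f=4) a[fast]=0 → fast++
(s=2,f=5) a[fast]=0 → fast++

slow=2, fast=6, a=[6, 7, 0, 0, 0, 0, 0]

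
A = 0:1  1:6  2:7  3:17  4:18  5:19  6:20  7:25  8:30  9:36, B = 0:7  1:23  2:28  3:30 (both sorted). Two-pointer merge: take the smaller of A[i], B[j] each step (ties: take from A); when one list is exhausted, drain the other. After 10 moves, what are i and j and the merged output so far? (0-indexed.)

[i=0,j=0] A[i]=1<=B[j]=7 take 1 → i++
[i=1,j=0] A[i]=6<=B[j]=7 take 6 → i++
[i=2,j=0] A[i]=7<=B[j]=7 take 7 → i++
[i=3,j=0] A[i]=17>B[j]=7 take 7 → j++
[i=3,j=1] A[i]=17<=B[j]=23 take 17 → i++
[i=4,j=1] A[i]=18<=B[j]=23 take 18 → i++
[i=5,j=1] A[i]=19<=B[j]=23 take 19 → i++
[i=6,j=1] A[i]=20<=B[j]=23 take 20 → i++
[i=7,j=1] A[i]=25>B[j]=23 take 23 → j++
[i=7,j=2] A[i]=25<=B[j]=28 take 25 → i++

i=8, j=2, merged so far=[1, 6, 7, 7, 17, 18, 19, 20, 23, 25]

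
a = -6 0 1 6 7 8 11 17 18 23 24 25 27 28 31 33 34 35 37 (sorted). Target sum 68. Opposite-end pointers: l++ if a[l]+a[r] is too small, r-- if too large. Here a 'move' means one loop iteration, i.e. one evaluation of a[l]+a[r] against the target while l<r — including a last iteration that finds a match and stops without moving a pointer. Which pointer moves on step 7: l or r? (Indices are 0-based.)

l=0 r=18: -6+37=31 <68, l++
l=1 r=18: 0+37=37 <68, l++
l=2 r=18: 1+37=38 <68, l++
l=3 r=18: 6+37=43 <68, l++
l=4 r=18: 7+37=44 <68, l++
l=5 r=18: 8+37=45 <68, l++
l=6 r=18: 11+37=48 <68, l++

l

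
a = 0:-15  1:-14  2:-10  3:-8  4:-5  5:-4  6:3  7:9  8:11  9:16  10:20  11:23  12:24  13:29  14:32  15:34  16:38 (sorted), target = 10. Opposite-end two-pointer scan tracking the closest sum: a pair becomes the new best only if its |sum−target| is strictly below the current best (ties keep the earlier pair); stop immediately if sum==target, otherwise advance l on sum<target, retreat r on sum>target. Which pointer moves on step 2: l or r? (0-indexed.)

l=0 r=16: -15+38=23 d=13 *, r--
l=0 r=15: -15+34=19 d=9 *, r--

r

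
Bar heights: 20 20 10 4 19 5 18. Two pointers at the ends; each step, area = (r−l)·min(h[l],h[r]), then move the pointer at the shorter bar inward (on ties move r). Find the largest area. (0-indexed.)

max area = 108

[0,6] min(20,18)*6=108 best=108 * → r--
[0,5] min(20,5)*5=25 best=108 → r--
[0,4] min(20,19)*4=76 best=108 → r--
[0,3] min(20,4)*3=12 best=108 → r--
[0,2] min(20,10)*2=20 best=108 → r--
[0,1] min(20,20)*1=20 best=108 → r--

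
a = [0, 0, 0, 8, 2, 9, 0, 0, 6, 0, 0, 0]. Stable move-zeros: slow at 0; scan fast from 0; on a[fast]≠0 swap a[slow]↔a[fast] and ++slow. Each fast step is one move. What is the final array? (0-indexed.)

[8, 2, 9, 6, 0, 0, 0, 0, 0, 0, 0, 0]

slow=0 fast=0: a[fast]=0, fast++
slow=0 fast=1: a[fast]=0, fast++
slow=0 fast=2: a[fast]=0, fast++
slow=0 fast=3: a[fast]=8≠0 swap→a[0]=8, slow++,fast++
slow=1 fast=4: a[fast]=2≠0 swap→a[1]=2, slow++,fast++
slow=2 fast=5: a[fast]=9≠0 swap→a[2]=9, slow++,fast++
slow=3 fast=6: a[fast]=0, fast++
slow=3 fast=7: a[fast]=0, fast++
slow=3 fast=8: a[fast]=6≠0 swap→a[3]=6, slow++,fast++
slow=4 fast=9: a[fast]=0, fast++
slow=4 fast=10: a[fast]=0, fast++
slow=4 fast=11: a[fast]=0, fast++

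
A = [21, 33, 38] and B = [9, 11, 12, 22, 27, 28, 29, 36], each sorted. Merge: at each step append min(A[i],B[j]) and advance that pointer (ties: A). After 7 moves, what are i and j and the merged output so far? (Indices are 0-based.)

i=1, j=6, merged so far=[9, 11, 12, 21, 22, 27, 28]

i=0 j=0: A[i]=21>B[j]=9 take 9, j++
i=0 j=1: A[i]=21>B[j]=11 take 11, j++
i=0 j=2: A[i]=21>B[j]=12 take 12, j++
i=0 j=3: A[i]=21<=B[j]=22 take 21, i++
i=1 j=3: A[i]=33>B[j]=22 take 22, j++
i=1 j=4: A[i]=33>B[j]=27 take 27, j++
i=1 j=5: A[i]=33>B[j]=28 take 28, j++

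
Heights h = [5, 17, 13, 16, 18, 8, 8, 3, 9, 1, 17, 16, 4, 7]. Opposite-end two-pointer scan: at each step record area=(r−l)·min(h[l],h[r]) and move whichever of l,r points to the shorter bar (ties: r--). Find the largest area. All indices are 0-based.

[0,13] min(5,7)*13=65 best=65 * → l++
[1,13] min(17,7)*12=84 best=84 * → r--
[1,12] min(17,4)*11=44 best=84 → r--
[1,11] min(17,16)*10=160 best=160 * → r--
[1,10] min(17,17)*9=153 best=160 → r--
[1,9] min(17,1)*8=8 best=160 → r--
[1,8] min(17,9)*7=63 best=160 → r--
[1,7] min(17,3)*6=18 best=160 → r--
[1,6] min(17,8)*5=40 best=160 → r--
[1,5] min(17,8)*4=32 best=160 → r--
[1,4] min(17,18)*3=51 best=160 → l++
[2,4] min(13,18)*2=26 best=160 → l++
[3,4] min(16,18)*1=16 best=160 → l++

max area = 160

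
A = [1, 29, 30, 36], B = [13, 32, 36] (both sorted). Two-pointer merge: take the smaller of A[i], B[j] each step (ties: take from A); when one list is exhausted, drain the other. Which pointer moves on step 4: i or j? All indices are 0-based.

i=0 j=0: A[i]=1<=B[j]=13 take 1, i++
i=1 j=0: A[i]=29>B[j]=13 take 13, j++
i=1 j=1: A[i]=29<=B[j]=32 take 29, i++
i=2 j=1: A[i]=30<=B[j]=32 take 30, i++

i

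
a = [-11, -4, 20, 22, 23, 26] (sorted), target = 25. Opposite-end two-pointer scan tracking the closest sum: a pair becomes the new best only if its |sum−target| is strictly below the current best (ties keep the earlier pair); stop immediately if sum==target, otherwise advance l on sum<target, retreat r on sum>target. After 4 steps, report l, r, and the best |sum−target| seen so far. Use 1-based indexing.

[1,6] -11+26=15 d=10 * → l++
[2,6] -4+26=22 d=3 * → l++
[3,6] 20+26=46 d=21 → r--
[3,5] 20+23=43 d=18 → r--

l=3, r=4, best |Δ|=3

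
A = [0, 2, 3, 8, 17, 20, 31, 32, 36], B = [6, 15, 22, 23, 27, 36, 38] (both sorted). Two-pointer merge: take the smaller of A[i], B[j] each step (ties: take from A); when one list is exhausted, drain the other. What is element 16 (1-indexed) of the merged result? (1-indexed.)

merged[16] = 38

[i=1,j=1] A[i]=0<=B[j]=6 take 0 → i++
[i=2,j=1] A[i]=2<=B[j]=6 take 2 → i++
[i=3,j=1] A[i]=3<=B[j]=6 take 3 → i++
[i=4,j=1] A[i]=8>B[j]=6 take 6 → j++
[i=4,j=2] A[i]=8<=B[j]=15 take 8 → i++
[i=5,j=2] A[i]=17>B[j]=15 take 15 → j++
[i=5,j=3] A[i]=17<=B[j]=22 take 17 → i++
[i=6,j=3] A[i]=20<=B[j]=22 take 20 → i++
[i=7,j=3] A[i]=31>B[j]=22 take 22 → j++
[i=7,j=4] A[i]=31>B[j]=23 take 23 → j++
[i=7,j=5] A[i]=31>B[j]=27 take 27 → j++
[i=7,j=6] A[i]=31<=B[j]=36 take 31 → i++
[i=8,j=6] A[i]=32<=B[j]=36 take 32 → i++
[i=9,j=6] A[i]=36<=B[j]=36 take 36 → i++
[i=10,j=6] A done, take B[j]=36 → j++
[i=10,j=7] A done, take B[j]=38 → j++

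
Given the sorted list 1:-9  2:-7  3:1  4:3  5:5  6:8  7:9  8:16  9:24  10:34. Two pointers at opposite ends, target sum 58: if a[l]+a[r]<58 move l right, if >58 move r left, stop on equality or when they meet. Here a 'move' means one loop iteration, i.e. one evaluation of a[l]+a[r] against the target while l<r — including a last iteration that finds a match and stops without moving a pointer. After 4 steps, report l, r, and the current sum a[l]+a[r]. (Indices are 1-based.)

l=1 r=10: -9+34=25 <58, l++
l=2 r=10: -7+34=27 <58, l++
l=3 r=10: 1+34=35 <58, l++
l=4 r=10: 3+34=37 <58, l++

l=5, r=10, sum=39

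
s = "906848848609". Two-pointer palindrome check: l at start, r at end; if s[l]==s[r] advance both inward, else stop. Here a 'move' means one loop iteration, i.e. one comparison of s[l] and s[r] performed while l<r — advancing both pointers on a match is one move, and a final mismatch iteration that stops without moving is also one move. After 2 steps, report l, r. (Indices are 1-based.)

l=3, r=10

l=1 r=12: '9'=='9', l++,r--
l=2 r=11: '0'=='0', l++,r--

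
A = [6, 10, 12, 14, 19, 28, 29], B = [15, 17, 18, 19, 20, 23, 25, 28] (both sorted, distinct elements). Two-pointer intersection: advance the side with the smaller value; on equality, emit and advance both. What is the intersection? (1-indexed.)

i=1 j=1: 6<15, i++
i=2 j=1: 10<15, i++
i=3 j=1: 12<15, i++
i=4 j=1: 14<15, i++
i=5 j=1: 19>15, j++
i=5 j=2: 19>17, j++
i=5 j=3: 19>18, j++
i=5 j=4: 19==19 emit, i++,j++
i=6 j=5: 28>20, j++
i=6 j=6: 28>23, j++
i=6 j=7: 28>25, j++
i=6 j=8: 28==28 emit, i++,j++

intersection = [19, 28]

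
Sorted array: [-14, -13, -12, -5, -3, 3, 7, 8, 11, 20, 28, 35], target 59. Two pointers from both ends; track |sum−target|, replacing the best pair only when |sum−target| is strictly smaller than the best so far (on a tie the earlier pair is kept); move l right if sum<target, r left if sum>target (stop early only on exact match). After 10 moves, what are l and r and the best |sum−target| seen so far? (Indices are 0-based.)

[0,11] -14+35=21 d=38 * → l++
[1,11] -13+35=22 d=37 * → l++
[2,11] -12+35=23 d=36 * → l++
[3,11] -5+35=30 d=29 * → l++
[4,11] -3+35=32 d=27 * → l++
[5,11] 3+35=38 d=21 * → l++
[6,11] 7+35=42 d=17 * → l++
[7,11] 8+35=43 d=16 * → l++
[8,11] 11+35=46 d=13 * → l++
[9,11] 20+35=55 d=4 * → l++

l=10, r=11, best |Δ|=4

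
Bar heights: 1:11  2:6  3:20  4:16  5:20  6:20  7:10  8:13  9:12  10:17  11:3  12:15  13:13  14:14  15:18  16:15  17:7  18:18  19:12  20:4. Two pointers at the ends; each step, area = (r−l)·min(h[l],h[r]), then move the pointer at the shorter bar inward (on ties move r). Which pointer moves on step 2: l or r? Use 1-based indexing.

l=1 r=20: min(11,4)*19=76 best=76 *, r--
l=1 r=19: min(11,12)*18=198 best=198 *, l++

l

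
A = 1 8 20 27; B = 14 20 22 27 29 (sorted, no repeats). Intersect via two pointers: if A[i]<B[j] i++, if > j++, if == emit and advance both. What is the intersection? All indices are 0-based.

intersection = [20, 27]

[i=0,j=0] 1<14 → i++
[i=1,j=0] 8<14 → i++
[i=2,j=0] 20>14 → j++
[i=2,j=1] 20==20 emit → i++,j++
[i=3,j=2] 27>22 → j++
[i=3,j=3] 27==27 emit → i++,j++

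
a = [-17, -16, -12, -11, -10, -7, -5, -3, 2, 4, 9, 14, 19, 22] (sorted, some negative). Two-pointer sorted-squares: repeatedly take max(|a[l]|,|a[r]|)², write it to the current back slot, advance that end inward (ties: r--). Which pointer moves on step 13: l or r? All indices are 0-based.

l

l=0 r=13: |-17|<=|22| out[13]=484, r--
l=0 r=12: |-17|<=|19| out[12]=361, r--
l=0 r=11: |-17|>|14| out[11]=289, l++
l=1 r=11: |-16|>|14| out[10]=256, l++
l=2 r=11: |-12|<=|14| out[9]=196, r--
l=2 r=10: |-12|>|9| out[8]=144, l++
l=3 r=10: |-11|>|9| out[7]=121, l++
l=4 r=10: |-10|>|9| out[6]=100, l++
l=5 r=10: |-7|<=|9| out[5]=81, r--
l=5 r=9: |-7|>|4| out[4]=49, l++
l=6 r=9: |-5|>|4| out[3]=25, l++
l=7 r=9: |-3|<=|4| out[2]=16, r--
l=7 r=8: |-3|>|2| out[1]=9, l++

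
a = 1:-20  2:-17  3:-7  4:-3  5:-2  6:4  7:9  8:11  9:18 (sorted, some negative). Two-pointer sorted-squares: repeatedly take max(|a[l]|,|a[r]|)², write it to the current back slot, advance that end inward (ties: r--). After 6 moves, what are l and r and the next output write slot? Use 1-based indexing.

l=4, r=6, next write slot=3

l=1 r=9: |-20|>|18| out[9]=400, l++
l=2 r=9: |-17|<=|18| out[8]=324, r--
l=2 r=8: |-17|>|11| out[7]=289, l++
l=3 r=8: |-7|<=|11| out[6]=121, r--
l=3 r=7: |-7|<=|9| out[5]=81, r--
l=3 r=6: |-7|>|4| out[4]=49, l++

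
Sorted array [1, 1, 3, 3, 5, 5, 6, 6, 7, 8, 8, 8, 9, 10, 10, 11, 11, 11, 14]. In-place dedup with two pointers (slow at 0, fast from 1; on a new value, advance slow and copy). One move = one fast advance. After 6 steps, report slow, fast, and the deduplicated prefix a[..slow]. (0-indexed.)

slow=3, fast=7, prefix=[1, 3, 5, 6]

(s=0,f=1) a[fast]=1=a[slow] dup → fast++
(s=0,f=2) a[fast]=3≠a[slow]=1 write a[1]=3 → slow++,fast++
(s=1,f=3) a[fast]=3=a[slow] dup → fast++
(s=1,f=4) a[fast]=5≠a[slow]=3 write a[2]=5 → slow++,fast++
(s=2,f=5) a[fast]=5=a[slow] dup → fast++
(s=2,f=6) a[fast]=6≠a[slow]=5 write a[3]=6 → slow++,fast++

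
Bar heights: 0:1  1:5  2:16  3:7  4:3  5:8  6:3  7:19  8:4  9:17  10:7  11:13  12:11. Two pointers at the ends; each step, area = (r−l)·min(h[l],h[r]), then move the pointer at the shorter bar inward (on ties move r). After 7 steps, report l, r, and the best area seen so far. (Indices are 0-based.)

[0,12] min(1,11)*12=12 best=12 * → l++
[1,12] min(5,11)*11=55 best=55 * → l++
[2,12] min(16,11)*10=110 best=110 * → r--
[2,11] min(16,13)*9=117 best=117 * → r--
[2,10] min(16,7)*8=56 best=117 → r--
[2,9] min(16,17)*7=112 best=117 → l++
[3,9] min(7,17)*6=42 best=117 → l++

l=4, r=9, best area=117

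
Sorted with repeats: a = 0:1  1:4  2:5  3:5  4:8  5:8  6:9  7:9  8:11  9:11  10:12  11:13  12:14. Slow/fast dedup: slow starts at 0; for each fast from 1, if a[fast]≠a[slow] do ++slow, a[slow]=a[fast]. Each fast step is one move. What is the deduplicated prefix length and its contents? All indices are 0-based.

length 9; prefix = [1, 4, 5, 8, 9, 11, 12, 13, 14]

(s=0,f=1) a[fast]=4≠a[slow]=1 write a[1]=4 → slow++,fast++
(s=1,f=2) a[fast]=5≠a[slow]=4 write a[2]=5 → slow++,fast++
(s=2,f=3) a[fast]=5=a[slow] dup → fast++
(s=2,f=4) a[fast]=8≠a[slow]=5 write a[3]=8 → slow++,fast++
(s=3,f=5) a[fast]=8=a[slow] dup → fast++
(s=3,f=6) a[fast]=9≠a[slow]=8 write a[4]=9 → slow++,fast++
(s=4,f=7) a[fast]=9=a[slow] dup → fast++
(s=4,f=8) a[fast]=11≠a[slow]=9 write a[5]=11 → slow++,fast++
(s=5,f=9) a[fast]=11=a[slow] dup → fast++
(s=5,f=10) a[fast]=12≠a[slow]=11 write a[6]=12 → slow++,fast++
(s=6,f=11) a[fast]=13≠a[slow]=12 write a[7]=13 → slow++,fast++
(s=7,f=12) a[fast]=14≠a[slow]=13 write a[8]=14 → slow++,fast++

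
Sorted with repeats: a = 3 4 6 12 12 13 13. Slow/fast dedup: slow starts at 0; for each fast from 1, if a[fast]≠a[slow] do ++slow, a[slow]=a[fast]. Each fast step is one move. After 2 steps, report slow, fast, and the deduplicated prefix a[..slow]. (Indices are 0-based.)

slow=0 fast=1: a[fast]=4≠a[slow]=3 write a[1]=4, slow++,fast++
slow=1 fast=2: a[fast]=6≠a[slow]=4 write a[2]=6, slow++,fast++

slow=2, fast=3, prefix=[3, 4, 6]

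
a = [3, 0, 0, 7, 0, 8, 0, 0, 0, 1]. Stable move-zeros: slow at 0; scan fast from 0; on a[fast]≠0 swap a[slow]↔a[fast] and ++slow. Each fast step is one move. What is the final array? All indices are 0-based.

(s=0,f=0) a[fast]=3≠0 swap→a[0]=3 → slow++,fast++
(s=1,f=1) a[fast]=0 → fast++
(s=1,f=2) a[fast]=0 → fast++
(s=1,f=3) a[fast]=7≠0 swap→a[1]=7 → slow++,fast++
(s=2,f=4) a[fast]=0 → fast++
(s=2,f=5) a[fast]=8≠0 swap→a[2]=8 → slow++,fast++
(s=3,f=6) a[fast]=0 → fast++
(s=3,f=7) a[fast]=0 → fast++
(s=3,f=8) a[fast]=0 → fast++
(s=3,f=9) a[fast]=1≠0 swap→a[3]=1 → slow++,fast++

[3, 7, 8, 1, 0, 0, 0, 0, 0, 0]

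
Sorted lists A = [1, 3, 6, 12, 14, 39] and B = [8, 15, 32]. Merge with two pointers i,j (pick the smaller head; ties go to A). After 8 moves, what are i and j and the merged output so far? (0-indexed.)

i=5, j=3, merged so far=[1, 3, 6, 8, 12, 14, 15, 32]

i=0 j=0: A[i]=1<=B[j]=8 take 1, i++
i=1 j=0: A[i]=3<=B[j]=8 take 3, i++
i=2 j=0: A[i]=6<=B[j]=8 take 6, i++
i=3 j=0: A[i]=12>B[j]=8 take 8, j++
i=3 j=1: A[i]=12<=B[j]=15 take 12, i++
i=4 j=1: A[i]=14<=B[j]=15 take 14, i++
i=5 j=1: A[i]=39>B[j]=15 take 15, j++
i=5 j=2: A[i]=39>B[j]=32 take 32, j++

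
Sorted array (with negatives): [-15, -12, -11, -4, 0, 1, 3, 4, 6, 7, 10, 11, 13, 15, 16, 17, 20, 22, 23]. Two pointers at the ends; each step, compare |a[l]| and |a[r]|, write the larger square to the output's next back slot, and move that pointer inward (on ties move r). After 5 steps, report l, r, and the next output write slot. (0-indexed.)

l=0, r=13, next write slot=13

[0,18] |-15|<=|23| out[18]=529 → r--
[0,17] |-15|<=|22| out[17]=484 → r--
[0,16] |-15|<=|20| out[16]=400 → r--
[0,15] |-15|<=|17| out[15]=289 → r--
[0,14] |-15|<=|16| out[14]=256 → r--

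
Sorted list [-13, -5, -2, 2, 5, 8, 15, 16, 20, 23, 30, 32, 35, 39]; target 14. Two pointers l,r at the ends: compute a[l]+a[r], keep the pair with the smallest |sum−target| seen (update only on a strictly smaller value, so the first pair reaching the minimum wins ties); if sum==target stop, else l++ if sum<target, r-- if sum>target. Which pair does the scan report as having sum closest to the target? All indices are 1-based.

pair (-2, 16) with sum 14 (|Δ|=0)

[1,14] -13+39=26 d=12 * → r--
[1,13] -13+35=22 d=8 * → r--
[1,12] -13+32=19 d=5 * → r--
[1,11] -13+30=17 d=3 * → r--
[1,10] -13+23=10 d=4 → l++
[2,10] -5+23=18 d=4 → r--
[2,9] -5+20=15 d=1 * → r--
[2,8] -5+16=11 d=3 → l++
[3,8] -2+16=14 d=0 * → stop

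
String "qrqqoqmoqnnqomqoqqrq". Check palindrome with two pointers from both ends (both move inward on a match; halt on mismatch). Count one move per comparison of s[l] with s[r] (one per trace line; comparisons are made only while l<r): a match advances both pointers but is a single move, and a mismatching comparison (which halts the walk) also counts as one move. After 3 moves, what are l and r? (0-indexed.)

[0,19] 'q'=='q' → l++,r--
[1,18] 'r'=='r' → l++,r--
[2,17] 'q'=='q' → l++,r--

l=3, r=16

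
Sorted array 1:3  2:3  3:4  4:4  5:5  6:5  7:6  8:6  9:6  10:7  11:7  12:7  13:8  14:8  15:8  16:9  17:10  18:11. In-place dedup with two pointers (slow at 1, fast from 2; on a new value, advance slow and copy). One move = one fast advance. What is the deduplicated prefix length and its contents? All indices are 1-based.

length 9; prefix = [3, 4, 5, 6, 7, 8, 9, 10, 11]

(s=1,f=2) a[fast]=3=a[slow] dup → fast++
(s=1,f=3) a[fast]=4≠a[slow]=3 write a[2]=4 → slow++,fast++
(s=2,f=4) a[fast]=4=a[slow] dup → fast++
(s=2,f=5) a[fast]=5≠a[slow]=4 write a[3]=5 → slow++,fast++
(s=3,f=6) a[fast]=5=a[slow] dup → fast++
(s=3,f=7) a[fast]=6≠a[slow]=5 write a[4]=6 → slow++,fast++
(s=4,f=8) a[fast]=6=a[slow] dup → fast++
(s=4,f=9) a[fast]=6=a[slow] dup → fast++
(s=4,f=10) a[fast]=7≠a[slow]=6 write a[5]=7 → slow++,fast++
(s=5,f=11) a[fast]=7=a[slow] dup → fast++
(s=5,f=12) a[fast]=7=a[slow] dup → fast++
(s=5,f=13) a[fast]=8≠a[slow]=7 write a[6]=8 → slow++,fast++
(s=6,f=14) a[fast]=8=a[slow] dup → fast++
(s=6,f=15) a[fast]=8=a[slow] dup → fast++
(s=6,f=16) a[fast]=9≠a[slow]=8 write a[7]=9 → slow++,fast++
(s=7,f=17) a[fast]=10≠a[slow]=9 write a[8]=10 → slow++,fast++
(s=8,f=18) a[fast]=11≠a[slow]=10 write a[9]=11 → slow++,fast++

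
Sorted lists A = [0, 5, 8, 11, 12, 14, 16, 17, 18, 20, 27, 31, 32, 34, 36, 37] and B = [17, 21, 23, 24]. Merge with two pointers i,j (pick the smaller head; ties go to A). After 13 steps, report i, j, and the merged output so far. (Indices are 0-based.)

[i=0,j=0] A[i]=0<=B[j]=17 take 0 → i++
[i=1,j=0] A[i]=5<=B[j]=17 take 5 → i++
[i=2,j=0] A[i]=8<=B[j]=17 take 8 → i++
[i=3,j=0] A[i]=11<=B[j]=17 take 11 → i++
[i=4,j=0] A[i]=12<=B[j]=17 take 12 → i++
[i=5,j=0] A[i]=14<=B[j]=17 take 14 → i++
[i=6,j=0] A[i]=16<=B[j]=17 take 16 → i++
[i=7,j=0] A[i]=17<=B[j]=17 take 17 → i++
[i=8,j=0] A[i]=18>B[j]=17 take 17 → j++
[i=8,j=1] A[i]=18<=B[j]=21 take 18 → i++
[i=9,j=1] A[i]=20<=B[j]=21 take 20 → i++
[i=10,j=1] A[i]=27>B[j]=21 take 21 → j++
[i=10,j=2] A[i]=27>B[j]=23 take 23 → j++

i=10, j=3, merged so far=[0, 5, 8, 11, 12, 14, 16, 17, 17, 18, 20, 21, 23]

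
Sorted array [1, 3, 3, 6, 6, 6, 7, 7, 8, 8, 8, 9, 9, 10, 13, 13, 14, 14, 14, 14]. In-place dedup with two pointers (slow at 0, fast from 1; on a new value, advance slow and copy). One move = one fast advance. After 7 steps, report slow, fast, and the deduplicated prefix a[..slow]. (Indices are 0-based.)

slow=3, fast=8, prefix=[1, 3, 6, 7]

(s=0,f=1) a[fast]=3≠a[slow]=1 write a[1]=3 → slow++,fast++
(s=1,f=2) a[fast]=3=a[slow] dup → fast++
(s=1,f=3) a[fast]=6≠a[slow]=3 write a[2]=6 → slow++,fast++
(s=2,f=4) a[fast]=6=a[slow] dup → fast++
(s=2,f=5) a[fast]=6=a[slow] dup → fast++
(s=2,f=6) a[fast]=7≠a[slow]=6 write a[3]=7 → slow++,fast++
(s=3,f=7) a[fast]=7=a[slow] dup → fast++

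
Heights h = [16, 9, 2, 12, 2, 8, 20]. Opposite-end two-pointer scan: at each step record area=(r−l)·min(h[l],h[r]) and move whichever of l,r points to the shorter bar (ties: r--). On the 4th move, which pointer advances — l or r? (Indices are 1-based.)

l=1 r=7: min(16,20)*6=96 best=96 *, l++
l=2 r=7: min(9,20)*5=45 best=96, l++
l=3 r=7: min(2,20)*4=8 best=96, l++
l=4 r=7: min(12,20)*3=36 best=96, l++

l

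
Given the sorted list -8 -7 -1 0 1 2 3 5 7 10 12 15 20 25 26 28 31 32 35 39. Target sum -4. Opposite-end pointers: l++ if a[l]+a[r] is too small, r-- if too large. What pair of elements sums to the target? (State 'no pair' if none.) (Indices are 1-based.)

l=1 r=20: -8+39=31 >-4, r--
l=1 r=19: -8+35=27 >-4, r--
l=1 r=18: -8+32=24 >-4, r--
l=1 r=17: -8+31=23 >-4, r--
l=1 r=16: -8+28=20 >-4, r--
l=1 r=15: -8+26=18 >-4, r--
l=1 r=14: -8+25=17 >-4, r--
l=1 r=13: -8+20=12 >-4, r--
l=1 r=12: -8+15=7 >-4, r--
l=1 r=11: -8+12=4 >-4, r--
l=1 r=10: -8+10=2 >-4, r--
l=1 r=9: -8+7=-1 >-4, r--
l=1 r=8: -8+5=-3 >-4, r--
l=1 r=7: -8+3=-5 <-4, l++
l=2 r=7: -7+3=-4, found

(-7, 3)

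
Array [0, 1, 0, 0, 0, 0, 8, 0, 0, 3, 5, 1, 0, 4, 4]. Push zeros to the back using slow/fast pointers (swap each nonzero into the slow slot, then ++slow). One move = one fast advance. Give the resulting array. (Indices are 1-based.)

slow=1 fast=1: a[fast]=0, fast++
slow=1 fast=2: a[fast]=1≠0 swap→a[1]=1, slow++,fast++
slow=2 fast=3: a[fast]=0, fast++
slow=2 fast=4: a[fast]=0, fast++
slow=2 fast=5: a[fast]=0, fast++
slow=2 fast=6: a[fast]=0, fast++
slow=2 fast=7: a[fast]=8≠0 swap→a[2]=8, slow++,fast++
slow=3 fast=8: a[fast]=0, fast++
slow=3 fast=9: a[fast]=0, fast++
slow=3 fast=10: a[fast]=3≠0 swap→a[3]=3, slow++,fast++
slow=4 fast=11: a[fast]=5≠0 swap→a[4]=5, slow++,fast++
slow=5 fast=12: a[fast]=1≠0 swap→a[5]=1, slow++,fast++
slow=6 fast=13: a[fast]=0, fast++
slow=6 fast=14: a[fast]=4≠0 swap→a[6]=4, slow++,fast++
slow=7 fast=15: a[fast]=4≠0 swap→a[7]=4, slow++,fast++

[1, 8, 3, 5, 1, 4, 4, 0, 0, 0, 0, 0, 0, 0, 0]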